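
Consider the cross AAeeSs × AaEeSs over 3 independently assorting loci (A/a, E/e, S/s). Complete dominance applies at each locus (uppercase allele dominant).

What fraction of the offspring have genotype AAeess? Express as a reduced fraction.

AAeeSs gametes: AeS×4, Aes×4
AaEeSs gametes: AES×1, AEs×1, AeS×1, Aes×1, aES×1, aEs×1, aeS×1, aes×1
AAeeSs×AaEeSs grid (8·8=64): AAEeSS=4 AAEeSs=8 AAEess=4 AAeeSS=4 AAeeSs=8 AAeess=4 AaEeSS=4 AaEeSs=8 AaEess=4 AaeeSS=4 AaeeSs=8 Aaeess=4
AAeess hits 4/64; gcd=4; 4÷4/64÷4 = 1/16

P(AAeess) = 1/16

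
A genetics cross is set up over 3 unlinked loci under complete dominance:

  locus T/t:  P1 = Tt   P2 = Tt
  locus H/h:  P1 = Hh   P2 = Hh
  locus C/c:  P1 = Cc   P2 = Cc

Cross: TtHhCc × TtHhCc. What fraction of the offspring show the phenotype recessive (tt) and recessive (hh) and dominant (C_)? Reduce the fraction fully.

TtHhCc gametes: THC×1, THc×1, ThC×1, Thc×1, tHC×1, tHc×1, thC×1, thc×1
TtHhCc gametes: THC×1, THc×1, ThC×1, Thc×1, tHC×1, tHc×1, thC×1, thc×1
TtHhCc×TtHhCc grid (8·8=64): TTHHCC=1 TTHHCc=2 TTHHcc=1 TTHhCC=2 TTHhCc=4 TTHhcc=2 TThhCC=1 TThhCc=2 TThhcc=1 TtHHCC=2 TtHHCc=4 TtHHcc=2 TtHhCC=4 TtHhCc=8 TtHhcc=4 TthhCC=2 TthhCc=4 Tthhcc=2 ttHHCC=1 ttHHCc=2 ttHHcc=1 ttHhCC=2 ttHhCc=4 ttHhcc=2 tthhCC=1 tthhCc=2 tthhcc=1
tt hh C_ hits 3/64; gcd=1; 3÷1/64÷1 = 3/64

P(tt hh C_) = 3/64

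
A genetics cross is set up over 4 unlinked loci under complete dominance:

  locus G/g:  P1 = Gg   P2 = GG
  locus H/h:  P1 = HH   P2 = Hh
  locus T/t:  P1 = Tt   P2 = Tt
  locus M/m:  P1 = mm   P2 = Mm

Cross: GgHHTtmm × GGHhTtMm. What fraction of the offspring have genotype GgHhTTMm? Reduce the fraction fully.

P(GgHhTTMm) = 1/32

GgHHTtmm gametes: GHTm×4, GHtm×4, gHTm×4, gHtm×4
GGHhTtMm gametes: GHTM×2, GHTm×2, GHtM×2, GHtm×2, GhTM×2, GhTm×2, GhtM×2, Ghtm×2
GgHHTtmm×GGHhTtMm grid (16·16=256): GGHHTTMm=8 GGHHTTmm=8 GGHHTtMm=16 GGHHTtmm=16 GGHHttMm=8 GGHHttmm=8 GGHhTTMm=8 GGHhTTmm=8 GGHhTtMm=16 GGHhTtmm=16 GGHhttMm=8 GGHhttmm=8 GgHHTTMm=8 GgHHTTmm=8 GgHHTtMm=16 GgHHTtmm=16 GgHHttMm=8 GgHHttmm=8 GgHhTTMm=8 GgHhTTmm=8 GgHhTtMm=16 GgHhTtmm=16 GgHhttMm=8 GgHhttmm=8
GgHhTTMm hits 8/256; gcd=8; 8÷8/256÷8 = 1/32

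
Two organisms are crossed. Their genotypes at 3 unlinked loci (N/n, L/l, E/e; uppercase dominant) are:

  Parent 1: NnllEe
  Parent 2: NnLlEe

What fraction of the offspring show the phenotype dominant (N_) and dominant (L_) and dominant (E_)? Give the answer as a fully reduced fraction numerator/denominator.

P(N_ L_ E_) = 9/32

NnllEe gametes: NlE×2, Nle×2, nlE×2, nle×2
NnLlEe gametes: NLE×1, NLe×1, NlE×1, Nle×1, nLE×1, nLe×1, nlE×1, nle×1
NnllEe×NnLlEe grid (8·8=64): NNLlEE=2 NNLlEe=4 NNLlee=2 NNllEE=2 NNllEe=4 NNllee=2 NnLlEE=4 NnLlEe=8 NnLlee=4 NnllEE=4 NnllEe=8 Nnllee=4 nnLlEE=2 nnLlEe=4 nnLlee=2 nnllEE=2 nnllEe=4 nnllee=2
N_ L_ E_ hits 18/64; gcd=2; 18÷2/64÷2 = 9/32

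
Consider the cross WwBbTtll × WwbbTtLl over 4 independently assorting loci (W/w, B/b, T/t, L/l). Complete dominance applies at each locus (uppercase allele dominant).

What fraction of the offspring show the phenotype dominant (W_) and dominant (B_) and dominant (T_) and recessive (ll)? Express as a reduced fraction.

WwBbTtll gametes: WBTl×2, WBtl×2, WbTl×2, Wbtl×2, wBTl×2, wBtl×2, wbTl×2, wbtl×2
WwbbTtLl gametes: WbTL×2, WbTl×2, WbtL×2, Wbtl×2, wbTL×2, wbTl×2, wbtL×2, wbtl×2
WwBbTtll×WwbbTtLl grid (16·16=256): WWBbTTLl=4 WWBbTTll=4 WWBbTtLl=8 WWBbTtll=8 WWBbttLl=4 WWBbttll=4 WWbbTTLl=4 WWbbTTll=4 WWbbTtLl=8 WWbbTtll=8 WWbbttLl=4 WWbbttll=4 WwBbTTLl=8 WwBbTTll=8 WwBbTtLl=16 WwBbTtll=16 WwBbttLl=8 WwBbttll=8 WwbbTTLl=8 WwbbTTll=8 WwbbTtLl=16 WwbbTtll=16 WwbbttLl=8 Wwbbttll=8 wwBbTTLl=4 wwBbTTll=4 wwBbTtLl=8 wwBbTtll=8 wwBbttLl=4 wwBbttll=4 wwbbTTLl=4 wwbbTTll=4 wwbbTtLl=8 wwbbTtll=8 wwbbttLl=4 wwbbttll=4
W_ B_ T_ ll hits 36/256; gcd=4; 36÷4/256÷4 = 9/64

P(W_ B_ T_ ll) = 9/64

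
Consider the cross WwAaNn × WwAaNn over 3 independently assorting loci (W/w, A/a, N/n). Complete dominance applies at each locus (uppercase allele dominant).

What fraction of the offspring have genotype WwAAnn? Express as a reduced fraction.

WwAaNn gametes: WAN×1, WAn×1, WaN×1, Wan×1, wAN×1, wAn×1, waN×1, wan×1
WwAaNn gametes: WAN×1, WAn×1, WaN×1, Wan×1, wAN×1, wAn×1, waN×1, wan×1
WwAaNn×WwAaNn grid (8·8=64): WWAANN=1 WWAANn=2 WWAAnn=1 WWAaNN=2 WWAaNn=4 WWAann=2 WWaaNN=1 WWaaNn=2 WWaann=1 WwAANN=2 WwAANn=4 WwAAnn=2 WwAaNN=4 WwAaNn=8 WwAann=4 WwaaNN=2 WwaaNn=4 Wwaann=2 wwAANN=1 wwAANn=2 wwAAnn=1 wwAaNN=2 wwAaNn=4 wwAann=2 wwaaNN=1 wwaaNn=2 wwaann=1
WwAAnn hits 2/64; gcd=2; 2÷2/64÷2 = 1/32

P(WwAAnn) = 1/32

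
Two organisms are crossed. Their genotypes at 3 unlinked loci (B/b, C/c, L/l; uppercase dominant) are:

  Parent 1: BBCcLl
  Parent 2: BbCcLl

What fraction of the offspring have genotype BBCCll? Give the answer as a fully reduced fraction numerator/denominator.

P(BBCCll) = 1/32

BBCcLl gametes: BCL×2, BCl×2, BcL×2, Bcl×2
BbCcLl gametes: BCL×1, BCl×1, BcL×1, Bcl×1, bCL×1, bCl×1, bcL×1, bcl×1
BBCcLl×BbCcLl grid (8·8=64): BBCCLL=2 BBCCLl=4 BBCCll=2 BBCcLL=4 BBCcLl=8 BBCcll=4 BBccLL=2 BBccLl=4 BBccll=2 BbCCLL=2 BbCCLl=4 BbCCll=2 BbCcLL=4 BbCcLl=8 BbCcll=4 BbccLL=2 BbccLl=4 Bbccll=2
BBCCll hits 2/64; gcd=2; 2÷2/64÷2 = 1/32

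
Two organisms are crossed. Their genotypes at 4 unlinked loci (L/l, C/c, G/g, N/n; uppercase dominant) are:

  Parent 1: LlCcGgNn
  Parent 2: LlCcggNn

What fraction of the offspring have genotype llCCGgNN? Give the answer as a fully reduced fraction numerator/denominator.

LlCcGgNn gametes: LCGN×1, LCGn×1, LCgN×1, LCgn×1, LcGN×1, LcGn×1, LcgN×1, Lcgn×1, lCGN×1, lCGn×1, lCgN×1, lCgn×1, lcGN×1, lcGn×1, lcgN×1, lcgn×1
LlCcggNn gametes: LCgN×2, LCgn×2, LcgN×2, Lcgn×2, lCgN×2, lCgn×2, lcgN×2, lcgn×2
LlCcGgNn×LlCcggNn grid (16·16=256): LLCCGgNN=2 LLCCGgNn=4 LLCCGgnn=2 LLCCggNN=2 LLCCggNn=4 LLCCggnn=2 LLCcGgNN=4 LLCcGgNn=8 LLCcGgnn=4 LLCcggNN=4 LLCcggNn=8 LLCcggnn=4 LLccGgNN=2 LLccGgNn=4 LLccGgnn=2 LLccggNN=2 LLccggNn=4 LLccggnn=2 LlCCGgNN=4 LlCCGgNn=8 LlCCGgnn=4 LlCCggNN=4 LlCCggNn=8 LlCCggnn=4 LlCcGgNN=8 LlCcGgNn=16 LlCcGgnn=8 LlCcggNN=8 LlCcggNn=16 LlCcggnn=8 LlccGgNN=4 LlccGgNn=8 LlccGgnn=4 LlccggNN=4 LlccggNn=8 Llccggnn=4 llCCGgNN=2 llCCGgNn=4 llCCGgnn=2 llCCggNN=2 llCCggNn=4 llCCggnn=2 llCcGgNN=4 llCcGgNn=8 llCcGgnn=4 llCcggNN=4 llCcggNn=8 llCcggnn=4 llccGgNN=2 llccGgNn=4 llccGgnn=2 llccggNN=2 llccggNn=4 llccggnn=2
llCCGgNN hits 2/256; gcd=2; 2÷2/256÷2 = 1/128

P(llCCGgNN) = 1/128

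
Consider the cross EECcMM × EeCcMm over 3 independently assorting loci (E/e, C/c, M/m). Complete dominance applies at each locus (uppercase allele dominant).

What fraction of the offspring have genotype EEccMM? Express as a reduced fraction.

P(EEccMM) = 1/16

EECcMM gametes: ECM×4, EcM×4
EeCcMm gametes: ECM×1, ECm×1, EcM×1, Ecm×1, eCM×1, eCm×1, ecM×1, ecm×1
EECcMM×EeCcMm grid (8·8=64): EECCMM=4 EECCMm=4 EECcMM=8 EECcMm=8 EEccMM=4 EEccMm=4 EeCCMM=4 EeCCMm=4 EeCcMM=8 EeCcMm=8 EeccMM=4 EeccMm=4
EEccMM hits 4/64; gcd=4; 4÷4/64÷4 = 1/16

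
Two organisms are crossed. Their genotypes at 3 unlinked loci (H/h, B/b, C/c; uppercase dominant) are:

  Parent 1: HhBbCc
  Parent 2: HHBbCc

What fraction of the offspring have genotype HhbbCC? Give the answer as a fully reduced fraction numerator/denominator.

HhBbCc gametes: HBC×1, HBc×1, HbC×1, Hbc×1, hBC×1, hBc×1, hbC×1, hbc×1
HHBbCc gametes: HBC×2, HBc×2, HbC×2, Hbc×2
HhBbCc×HHBbCc grid (8·8=64): HHBBCC=2 HHBBCc=4 HHBBcc=2 HHBbCC=4 HHBbCc=8 HHBbcc=4 HHbbCC=2 HHbbCc=4 HHbbcc=2 HhBBCC=2 HhBBCc=4 HhBBcc=2 HhBbCC=4 HhBbCc=8 HhBbcc=4 HhbbCC=2 HhbbCc=4 Hhbbcc=2
HhbbCC hits 2/64; gcd=2; 2÷2/64÷2 = 1/32

P(HhbbCC) = 1/32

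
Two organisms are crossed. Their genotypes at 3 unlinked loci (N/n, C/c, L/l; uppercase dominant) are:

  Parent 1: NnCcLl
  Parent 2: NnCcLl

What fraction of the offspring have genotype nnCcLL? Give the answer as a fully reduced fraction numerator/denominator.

P(nnCcLL) = 1/32

NnCcLl gametes: NCL×1, NCl×1, NcL×1, Ncl×1, nCL×1, nCl×1, ncL×1, ncl×1
NnCcLl gametes: NCL×1, NCl×1, NcL×1, Ncl×1, nCL×1, nCl×1, ncL×1, ncl×1
NnCcLl×NnCcLl grid (8·8=64): NNCCLL=1 NNCCLl=2 NNCCll=1 NNCcLL=2 NNCcLl=4 NNCcll=2 NNccLL=1 NNccLl=2 NNccll=1 NnCCLL=2 NnCCLl=4 NnCCll=2 NnCcLL=4 NnCcLl=8 NnCcll=4 NnccLL=2 NnccLl=4 Nnccll=2 nnCCLL=1 nnCCLl=2 nnCCll=1 nnCcLL=2 nnCcLl=4 nnCcll=2 nnccLL=1 nnccLl=2 nnccll=1
nnCcLL hits 2/64; gcd=2; 2÷2/64÷2 = 1/32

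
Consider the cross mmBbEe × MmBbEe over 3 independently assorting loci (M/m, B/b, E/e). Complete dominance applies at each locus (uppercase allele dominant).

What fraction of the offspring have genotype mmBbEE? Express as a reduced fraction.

mmBbEe gametes: mBE×2, mBe×2, mbE×2, mbe×2
MmBbEe gametes: MBE×1, MBe×1, MbE×1, Mbe×1, mBE×1, mBe×1, mbE×1, mbe×1
mmBbEe×MmBbEe grid (8·8=64): MmBBEE=2 MmBBEe=4 MmBBee=2 MmBbEE=4 MmBbEe=8 MmBbee=4 MmbbEE=2 MmbbEe=4 Mmbbee=2 mmBBEE=2 mmBBEe=4 mmBBee=2 mmBbEE=4 mmBbEe=8 mmBbee=4 mmbbEE=2 mmbbEe=4 mmbbee=2
mmBbEE hits 4/64; gcd=4; 4÷4/64÷4 = 1/16

P(mmBbEE) = 1/16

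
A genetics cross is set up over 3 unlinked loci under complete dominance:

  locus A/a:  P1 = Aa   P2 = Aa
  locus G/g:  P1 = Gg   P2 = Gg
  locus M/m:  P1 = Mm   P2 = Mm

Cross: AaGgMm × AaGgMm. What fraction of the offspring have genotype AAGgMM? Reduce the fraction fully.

P(AAGgMM) = 1/32

AaGgMm gametes: AGM×1, AGm×1, AgM×1, Agm×1, aGM×1, aGm×1, agM×1, agm×1
AaGgMm gametes: AGM×1, AGm×1, AgM×1, Agm×1, aGM×1, aGm×1, agM×1, agm×1
AaGgMm×AaGgMm grid (8·8=64): AAGGMM=1 AAGGMm=2 AAGGmm=1 AAGgMM=2 AAGgMm=4 AAGgmm=2 AAggMM=1 AAggMm=2 AAggmm=1 AaGGMM=2 AaGGMm=4 AaGGmm=2 AaGgMM=4 AaGgMm=8 AaGgmm=4 AaggMM=2 AaggMm=4 Aaggmm=2 aaGGMM=1 aaGGMm=2 aaGGmm=1 aaGgMM=2 aaGgMm=4 aaGgmm=2 aaggMM=1 aaggMm=2 aaggmm=1
AAGgMM hits 2/64; gcd=2; 2÷2/64÷2 = 1/32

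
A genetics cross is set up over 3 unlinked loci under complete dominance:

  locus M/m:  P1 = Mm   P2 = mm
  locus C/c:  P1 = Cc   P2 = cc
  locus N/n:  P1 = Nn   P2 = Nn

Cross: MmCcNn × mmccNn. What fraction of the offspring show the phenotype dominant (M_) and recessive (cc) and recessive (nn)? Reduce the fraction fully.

MmCcNn gametes: MCN×1, MCn×1, McN×1, Mcn×1, mCN×1, mCn×1, mcN×1, mcn×1
mmccNn gametes: mcN×4, mcn×4
MmCcNn×mmccNn grid (8·8=64): MmCcNN=4 MmCcNn=8 MmCcnn=4 MmccNN=4 MmccNn=8 Mmccnn=4 mmCcNN=4 mmCcNn=8 mmCcnn=4 mmccNN=4 mmccNn=8 mmccnn=4
M_ cc nn hits 4/64; gcd=4; 4÷4/64÷4 = 1/16

P(M_ cc nn) = 1/16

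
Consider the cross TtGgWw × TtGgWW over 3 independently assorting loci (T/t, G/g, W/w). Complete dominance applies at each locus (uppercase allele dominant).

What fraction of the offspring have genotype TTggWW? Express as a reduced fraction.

P(TTggWW) = 1/32

TtGgWw gametes: TGW×1, TGw×1, TgW×1, Tgw×1, tGW×1, tGw×1, tgW×1, tgw×1
TtGgWW gametes: TGW×2, TgW×2, tGW×2, tgW×2
TtGgWw×TtGgWW grid (8·8=64): TTGGWW=2 TTGGWw=2 TTGgWW=4 TTGgWw=4 TTggWW=2 TTggWw=2 TtGGWW=4 TtGGWw=4 TtGgWW=8 TtGgWw=8 TtggWW=4 TtggWw=4 ttGGWW=2 ttGGWw=2 ttGgWW=4 ttGgWw=4 ttggWW=2 ttggWw=2
TTggWW hits 2/64; gcd=2; 2÷2/64÷2 = 1/32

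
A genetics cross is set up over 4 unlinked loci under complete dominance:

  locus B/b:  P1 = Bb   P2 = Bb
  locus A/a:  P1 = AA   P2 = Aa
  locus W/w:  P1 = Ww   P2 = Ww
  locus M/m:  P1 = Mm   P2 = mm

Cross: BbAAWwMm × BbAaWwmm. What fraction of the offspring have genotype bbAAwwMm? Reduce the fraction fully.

P(bbAAwwMm) = 1/64

BbAAWwMm gametes: BAWM×2, BAWm×2, BAwM×2, BAwm×2, bAWM×2, bAWm×2, bAwM×2, bAwm×2
BbAaWwmm gametes: BAWm×2, BAwm×2, BaWm×2, Bawm×2, bAWm×2, bAwm×2, baWm×2, bawm×2
BbAAWwMm×BbAaWwmm grid (16·16=256): BBAAWWMm=4 BBAAWWmm=4 BBAAWwMm=8 BBAAWwmm=8 BBAAwwMm=4 BBAAwwmm=4 BBAaWWMm=4 BBAaWWmm=4 BBAaWwMm=8 BBAaWwmm=8 BBAawwMm=4 BBAawwmm=4 BbAAWWMm=8 BbAAWWmm=8 BbAAWwMm=16 BbAAWwmm=16 BbAAwwMm=8 BbAAwwmm=8 BbAaWWMm=8 BbAaWWmm=8 BbAaWwMm=16 BbAaWwmm=16 BbAawwMm=8 BbAawwmm=8 bbAAWWMm=4 bbAAWWmm=4 bbAAWwMm=8 bbAAWwmm=8 bbAAwwMm=4 bbAAwwmm=4 bbAaWWMm=4 bbAaWWmm=4 bbAaWwMm=8 bbAaWwmm=8 bbAawwMm=4 bbAawwmm=4
bbAAwwMm hits 4/256; gcd=4; 4÷4/256÷4 = 1/64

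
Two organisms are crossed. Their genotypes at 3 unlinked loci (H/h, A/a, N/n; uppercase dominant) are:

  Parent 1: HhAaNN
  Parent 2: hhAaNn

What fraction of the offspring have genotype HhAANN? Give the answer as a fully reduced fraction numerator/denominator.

HhAaNN gametes: HAN×2, HaN×2, hAN×2, haN×2
hhAaNn gametes: hAN×2, hAn×2, haN×2, han×2
HhAaNN×hhAaNn grid (8·8=64): HhAANN=4 HhAANn=4 HhAaNN=8 HhAaNn=8 HhaaNN=4 HhaaNn=4 hhAANN=4 hhAANn=4 hhAaNN=8 hhAaNn=8 hhaaNN=4 hhaaNn=4
HhAANN hits 4/64; gcd=4; 4÷4/64÷4 = 1/16

P(HhAANN) = 1/16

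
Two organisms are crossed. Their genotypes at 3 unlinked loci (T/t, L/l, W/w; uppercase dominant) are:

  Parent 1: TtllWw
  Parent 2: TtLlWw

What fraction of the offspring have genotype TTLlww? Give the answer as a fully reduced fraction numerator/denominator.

TtllWw gametes: TlW×2, Tlw×2, tlW×2, tlw×2
TtLlWw gametes: TLW×1, TLw×1, TlW×1, Tlw×1, tLW×1, tLw×1, tlW×1, tlw×1
TtllWw×TtLlWw grid (8·8=64): TTLlWW=2 TTLlWw=4 TTLlww=2 TTllWW=2 TTllWw=4 TTllww=2 TtLlWW=4 TtLlWw=8 TtLlww=4 TtllWW=4 TtllWw=8 Ttllww=4 ttLlWW=2 ttLlWw=4 ttLlww=2 ttllWW=2 ttllWw=4 ttllww=2
TTLlww hits 2/64; gcd=2; 2÷2/64÷2 = 1/32

P(TTLlww) = 1/32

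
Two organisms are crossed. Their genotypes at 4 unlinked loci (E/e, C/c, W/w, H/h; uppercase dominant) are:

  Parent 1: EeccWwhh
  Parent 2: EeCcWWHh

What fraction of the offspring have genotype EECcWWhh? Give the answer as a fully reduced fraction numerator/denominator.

EeccWwhh gametes: EcWh×4, Ecwh×4, ecWh×4, ecwh×4
EeCcWWHh gametes: ECWH×2, ECWh×2, EcWH×2, EcWh×2, eCWH×2, eCWh×2, ecWH×2, ecWh×2
EeccWwhh×EeCcWWHh grid (16·16=256): EECcWWHh=8 EECcWWhh=8 EECcWwHh=8 EECcWwhh=8 EEccWWHh=8 EEccWWhh=8 EEccWwHh=8 EEccWwhh=8 EeCcWWHh=16 EeCcWWhh=16 EeCcWwHh=16 EeCcWwhh=16 EeccWWHh=16 EeccWWhh=16 EeccWwHh=16 EeccWwhh=16 eeCcWWHh=8 eeCcWWhh=8 eeCcWwHh=8 eeCcWwhh=8 eeccWWHh=8 eeccWWhh=8 eeccWwHh=8 eeccWwhh=8
EECcWWhh hits 8/256; gcd=8; 8÷8/256÷8 = 1/32

P(EECcWWhh) = 1/32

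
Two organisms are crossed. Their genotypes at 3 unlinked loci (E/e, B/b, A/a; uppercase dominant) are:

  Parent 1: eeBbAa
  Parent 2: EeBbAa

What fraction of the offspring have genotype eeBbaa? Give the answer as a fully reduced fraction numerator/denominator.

eeBbAa gametes: eBA×2, eBa×2, ebA×2, eba×2
EeBbAa gametes: EBA×1, EBa×1, EbA×1, Eba×1, eBA×1, eBa×1, ebA×1, eba×1
eeBbAa×EeBbAa grid (8·8=64): EeBBAA=2 EeBBAa=4 EeBBaa=2 EeBbAA=4 EeBbAa=8 EeBbaa=4 EebbAA=2 EebbAa=4 Eebbaa=2 eeBBAA=2 eeBBAa=4 eeBBaa=2 eeBbAA=4 eeBbAa=8 eeBbaa=4 eebbAA=2 eebbAa=4 eebbaa=2
eeBbaa hits 4/64; gcd=4; 4÷4/64÷4 = 1/16

P(eeBbaa) = 1/16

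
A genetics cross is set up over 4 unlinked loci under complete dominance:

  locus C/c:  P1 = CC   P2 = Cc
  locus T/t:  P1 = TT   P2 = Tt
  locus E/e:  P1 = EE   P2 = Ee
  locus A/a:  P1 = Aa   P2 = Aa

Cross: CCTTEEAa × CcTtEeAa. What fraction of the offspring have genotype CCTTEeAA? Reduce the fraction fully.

CCTTEEAa gametes: CTEA×8, CTEa×8
CcTtEeAa gametes: CTEA×1, CTEa×1, CTeA×1, CTea×1, CtEA×1, CtEa×1, CteA×1, Ctea×1, cTEA×1, cTEa×1, cTeA×1, cTea×1, ctEA×1, ctEa×1, cteA×1, ctea×1
CCTTEEAa×CcTtEeAa grid (16·16=256): CCTTEEAA=8 CCTTEEAa=16 CCTTEEaa=8 CCTTEeAA=8 CCTTEeAa=16 CCTTEeaa=8 CCTtEEAA=8 CCTtEEAa=16 CCTtEEaa=8 CCTtEeAA=8 CCTtEeAa=16 CCTtEeaa=8 CcTTEEAA=8 CcTTEEAa=16 CcTTEEaa=8 CcTTEeAA=8 CcTTEeAa=16 CcTTEeaa=8 CcTtEEAA=8 CcTtEEAa=16 CcTtEEaa=8 CcTtEeAA=8 CcTtEeAa=16 CcTtEeaa=8
CCTTEeAA hits 8/256; gcd=8; 8÷8/256÷8 = 1/32

P(CCTTEeAA) = 1/32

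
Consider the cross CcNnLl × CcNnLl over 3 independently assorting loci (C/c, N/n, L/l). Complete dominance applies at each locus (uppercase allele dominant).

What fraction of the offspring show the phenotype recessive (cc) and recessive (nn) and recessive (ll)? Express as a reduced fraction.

CcNnLl gametes: CNL×1, CNl×1, CnL×1, Cnl×1, cNL×1, cNl×1, cnL×1, cnl×1
CcNnLl gametes: CNL×1, CNl×1, CnL×1, Cnl×1, cNL×1, cNl×1, cnL×1, cnl×1
CcNnLl×CcNnLl grid (8·8=64): CCNNLL=1 CCNNLl=2 CCNNll=1 CCNnLL=2 CCNnLl=4 CCNnll=2 CCnnLL=1 CCnnLl=2 CCnnll=1 CcNNLL=2 CcNNLl=4 CcNNll=2 CcNnLL=4 CcNnLl=8 CcNnll=4 CcnnLL=2 CcnnLl=4 Ccnnll=2 ccNNLL=1 ccNNLl=2 ccNNll=1 ccNnLL=2 ccNnLl=4 ccNnll=2 ccnnLL=1 ccnnLl=2 ccnnll=1
cc nn ll hits 1/64; gcd=1; 1÷1/64÷1 = 1/64

P(cc nn ll) = 1/64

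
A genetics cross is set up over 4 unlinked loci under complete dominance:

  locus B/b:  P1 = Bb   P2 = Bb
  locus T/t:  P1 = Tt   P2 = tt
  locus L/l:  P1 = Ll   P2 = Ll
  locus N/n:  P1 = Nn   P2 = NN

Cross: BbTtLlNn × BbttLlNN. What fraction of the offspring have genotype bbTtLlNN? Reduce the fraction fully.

P(bbTtLlNN) = 1/32

BbTtLlNn gametes: BTLN×1, BTLn×1, BTlN×1, BTln×1, BtLN×1, BtLn×1, BtlN×1, Btln×1, bTLN×1, bTLn×1, bTlN×1, bTln×1, btLN×1, btLn×1, btlN×1, btln×1
BbttLlNN gametes: BtLN×4, BtlN×4, btLN×4, btlN×4
BbTtLlNn×BbttLlNN grid (16·16=256): BBTtLLNN=4 BBTtLLNn=4 BBTtLlNN=8 BBTtLlNn=8 BBTtllNN=4 BBTtllNn=4 BBttLLNN=4 BBttLLNn=4 BBttLlNN=8 BBttLlNn=8 BBttllNN=4 BBttllNn=4 BbTtLLNN=8 BbTtLLNn=8 BbTtLlNN=16 BbTtLlNn=16 BbTtllNN=8 BbTtllNn=8 BbttLLNN=8 BbttLLNn=8 BbttLlNN=16 BbttLlNn=16 BbttllNN=8 BbttllNn=8 bbTtLLNN=4 bbTtLLNn=4 bbTtLlNN=8 bbTtLlNn=8 bbTtllNN=4 bbTtllNn=4 bbttLLNN=4 bbttLLNn=4 bbttLlNN=8 bbttLlNn=8 bbttllNN=4 bbttllNn=4
bbTtLlNN hits 8/256; gcd=8; 8÷8/256÷8 = 1/32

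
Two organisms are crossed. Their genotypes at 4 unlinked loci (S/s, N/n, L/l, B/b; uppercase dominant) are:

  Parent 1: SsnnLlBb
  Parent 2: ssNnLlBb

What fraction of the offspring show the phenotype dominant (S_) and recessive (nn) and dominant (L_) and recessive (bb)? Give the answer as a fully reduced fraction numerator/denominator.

SsnnLlBb gametes: SnLB×2, SnLb×2, SnlB×2, Snlb×2, snLB×2, snLb×2, snlB×2, snlb×2
ssNnLlBb gametes: sNLB×2, sNLb×2, sNlB×2, sNlb×2, snLB×2, snLb×2, snlB×2, snlb×2
SsnnLlBb×ssNnLlBb grid (16·16=256): SsNnLLBB=4 SsNnLLBb=8 SsNnLLbb=4 SsNnLlBB=8 SsNnLlBb=16 SsNnLlbb=8 SsNnllBB=4 SsNnllBb=8 SsNnllbb=4 SsnnLLBB=4 SsnnLLBb=8 SsnnLLbb=4 SsnnLlBB=8 SsnnLlBb=16 SsnnLlbb=8 SsnnllBB=4 SsnnllBb=8 Ssnnllbb=4 ssNnLLBB=4 ssNnLLBb=8 ssNnLLbb=4 ssNnLlBB=8 ssNnLlBb=16 ssNnLlbb=8 ssNnllBB=4 ssNnllBb=8 ssNnllbb=4 ssnnLLBB=4 ssnnLLBb=8 ssnnLLbb=4 ssnnLlBB=8 ssnnLlBb=16 ssnnLlbb=8 ssnnllBB=4 ssnnllBb=8 ssnnllbb=4
S_ nn L_ bb hits 12/256; gcd=4; 12÷4/256÷4 = 3/64

P(S_ nn L_ bb) = 3/64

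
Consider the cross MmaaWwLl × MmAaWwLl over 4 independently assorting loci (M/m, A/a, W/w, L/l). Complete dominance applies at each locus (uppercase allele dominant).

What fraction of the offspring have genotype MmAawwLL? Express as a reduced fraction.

MmaaWwLl gametes: MaWL×2, MaWl×2, MawL×2, Mawl×2, maWL×2, maWl×2, mawL×2, mawl×2
MmAaWwLl gametes: MAWL×1, MAWl×1, MAwL×1, MAwl×1, MaWL×1, MaWl×1, MawL×1, Mawl×1, mAWL×1, mAWl×1, mAwL×1, mAwl×1, maWL×1, maWl×1, mawL×1, mawl×1
MmaaWwLl×MmAaWwLl grid (16·16=256): MMAaWWLL=2 MMAaWWLl=4 MMAaWWll=2 MMAaWwLL=4 MMAaWwLl=8 MMAaWwll=4 MMAawwLL=2 MMAawwLl=4 MMAawwll=2 MMaaWWLL=2 MMaaWWLl=4 MMaaWWll=2 MMaaWwLL=4 MMaaWwLl=8 MMaaWwll=4 MMaawwLL=2 MMaawwLl=4 MMaawwll=2 MmAaWWLL=4 MmAaWWLl=8 MmAaWWll=4 MmAaWwLL=8 MmAaWwLl=16 MmAaWwll=8 MmAawwLL=4 MmAawwLl=8 MmAawwll=4 MmaaWWLL=4 MmaaWWLl=8 MmaaWWll=4 MmaaWwLL=8 MmaaWwLl=16 MmaaWwll=8 MmaawwLL=4 MmaawwLl=8 Mmaawwll=4 mmAaWWLL=2 mmAaWWLl=4 mmAaWWll=2 mmAaWwLL=4 mmAaWwLl=8 mmAaWwll=4 mmAawwLL=2 mmAawwLl=4 mmAawwll=2 mmaaWWLL=2 mmaaWWLl=4 mmaaWWll=2 mmaaWwLL=4 mmaaWwLl=8 mmaaWwll=4 mmaawwLL=2 mmaawwLl=4 mmaawwll=2
MmAawwLL hits 4/256; gcd=4; 4÷4/256÷4 = 1/64

P(MmAawwLL) = 1/64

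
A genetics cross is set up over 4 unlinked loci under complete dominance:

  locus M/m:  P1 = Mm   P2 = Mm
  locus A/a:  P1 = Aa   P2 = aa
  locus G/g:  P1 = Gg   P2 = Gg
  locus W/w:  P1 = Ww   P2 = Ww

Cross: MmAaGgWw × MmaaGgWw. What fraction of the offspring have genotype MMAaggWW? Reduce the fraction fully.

P(MMAaggWW) = 1/128

MmAaGgWw gametes: MAGW×1, MAGw×1, MAgW×1, MAgw×1, MaGW×1, MaGw×1, MagW×1, Magw×1, mAGW×1, mAGw×1, mAgW×1, mAgw×1, maGW×1, maGw×1, magW×1, magw×1
MmaaGgWw gametes: MaGW×2, MaGw×2, MagW×2, Magw×2, maGW×2, maGw×2, magW×2, magw×2
MmAaGgWw×MmaaGgWw grid (16·16=256): MMAaGGWW=2 MMAaGGWw=4 MMAaGGww=2 MMAaGgWW=4 MMAaGgWw=8 MMAaGgww=4 MMAaggWW=2 MMAaggWw=4 MMAaggww=2 MMaaGGWW=2 MMaaGGWw=4 MMaaGGww=2 MMaaGgWW=4 MMaaGgWw=8 MMaaGgww=4 MMaaggWW=2 MMaaggWw=4 MMaaggww=2 MmAaGGWW=4 MmAaGGWw=8 MmAaGGww=4 MmAaGgWW=8 MmAaGgWw=16 MmAaGgww=8 MmAaggWW=4 MmAaggWw=8 MmAaggww=4 MmaaGGWW=4 MmaaGGWw=8 MmaaGGww=4 MmaaGgWW=8 MmaaGgWw=16 MmaaGgww=8 MmaaggWW=4 MmaaggWw=8 Mmaaggww=4 mmAaGGWW=2 mmAaGGWw=4 mmAaGGww=2 mmAaGgWW=4 mmAaGgWw=8 mmAaGgww=4 mmAaggWW=2 mmAaggWw=4 mmAaggww=2 mmaaGGWW=2 mmaaGGWw=4 mmaaGGww=2 mmaaGgWW=4 mmaaGgWw=8 mmaaGgww=4 mmaaggWW=2 mmaaggWw=4 mmaaggww=2
MMAaggWW hits 2/256; gcd=2; 2÷2/256÷2 = 1/128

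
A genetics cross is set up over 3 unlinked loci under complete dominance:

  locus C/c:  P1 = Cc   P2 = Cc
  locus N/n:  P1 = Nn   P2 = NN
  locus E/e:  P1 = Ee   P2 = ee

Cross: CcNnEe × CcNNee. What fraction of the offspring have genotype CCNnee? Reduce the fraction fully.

P(CCNnee) = 1/16

CcNnEe gametes: CNE×1, CNe×1, CnE×1, Cne×1, cNE×1, cNe×1, cnE×1, cne×1
CcNNee gametes: CNe×4, cNe×4
CcNnEe×CcNNee grid (8·8=64): CCNNEe=4 CCNNee=4 CCNnEe=4 CCNnee=4 CcNNEe=8 CcNNee=8 CcNnEe=8 CcNnee=8 ccNNEe=4 ccNNee=4 ccNnEe=4 ccNnee=4
CCNnee hits 4/64; gcd=4; 4÷4/64÷4 = 1/16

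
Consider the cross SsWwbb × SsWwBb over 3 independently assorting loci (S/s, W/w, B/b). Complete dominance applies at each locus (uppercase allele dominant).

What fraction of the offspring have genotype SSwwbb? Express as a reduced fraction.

SsWwbb gametes: SWb×2, Swb×2, sWb×2, swb×2
SsWwBb gametes: SWB×1, SWb×1, SwB×1, Swb×1, sWB×1, sWb×1, swB×1, swb×1
SsWwbb×SsWwBb grid (8·8=64): SSWWBb=2 SSWWbb=2 SSWwBb=4 SSWwbb=4 SSwwBb=2 SSwwbb=2 SsWWBb=4 SsWWbb=4 SsWwBb=8 SsWwbb=8 SswwBb=4 Sswwbb=4 ssWWBb=2 ssWWbb=2 ssWwBb=4 ssWwbb=4 sswwBb=2 sswwbb=2
SSwwbb hits 2/64; gcd=2; 2÷2/64÷2 = 1/32

P(SSwwbb) = 1/32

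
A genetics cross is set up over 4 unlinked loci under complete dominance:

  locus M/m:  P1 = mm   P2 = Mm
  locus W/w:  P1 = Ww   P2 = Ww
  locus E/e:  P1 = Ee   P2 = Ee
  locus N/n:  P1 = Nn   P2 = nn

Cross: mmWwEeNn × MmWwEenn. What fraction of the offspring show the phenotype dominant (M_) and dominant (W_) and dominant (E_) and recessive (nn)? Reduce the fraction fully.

mmWwEeNn gametes: mWEN×2, mWEn×2, mWeN×2, mWen×2, mwEN×2, mwEn×2, mweN×2, mwen×2
MmWwEenn gametes: MWEn×2, MWen×2, MwEn×2, Mwen×2, mWEn×2, mWen×2, mwEn×2, mwen×2
mmWwEeNn×MmWwEenn grid (16·16=256): MmWWEENn=4 MmWWEEnn=4 MmWWEeNn=8 MmWWEenn=8 MmWWeeNn=4 MmWWeenn=4 MmWwEENn=8 MmWwEEnn=8 MmWwEeNn=16 MmWwEenn=16 MmWweeNn=8 MmWweenn=8 MmwwEENn=4 MmwwEEnn=4 MmwwEeNn=8 MmwwEenn=8 MmwweeNn=4 Mmwweenn=4 mmWWEENn=4 mmWWEEnn=4 mmWWEeNn=8 mmWWEenn=8 mmWWeeNn=4 mmWWeenn=4 mmWwEENn=8 mmWwEEnn=8 mmWwEeNn=16 mmWwEenn=16 mmWweeNn=8 mmWweenn=8 mmwwEENn=4 mmwwEEnn=4 mmwwEeNn=8 mmwwEenn=8 mmwweeNn=4 mmwweenn=4
M_ W_ E_ nn hits 36/256; gcd=4; 36÷4/256÷4 = 9/64

P(M_ W_ E_ nn) = 9/64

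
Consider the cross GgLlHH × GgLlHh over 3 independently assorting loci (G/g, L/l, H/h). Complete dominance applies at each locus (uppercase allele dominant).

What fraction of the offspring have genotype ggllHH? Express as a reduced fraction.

P(ggllHH) = 1/32

GgLlHH gametes: GLH×2, GlH×2, gLH×2, glH×2
GgLlHh gametes: GLH×1, GLh×1, GlH×1, Glh×1, gLH×1, gLh×1, glH×1, glh×1
GgLlHH×GgLlHh grid (8·8=64): GGLLHH=2 GGLLHh=2 GGLlHH=4 GGLlHh=4 GGllHH=2 GGllHh=2 GgLLHH=4 GgLLHh=4 GgLlHH=8 GgLlHh=8 GgllHH=4 GgllHh=4 ggLLHH=2 ggLLHh=2 ggLlHH=4 ggLlHh=4 ggllHH=2 ggllHh=2
ggllHH hits 2/64; gcd=2; 2÷2/64÷2 = 1/32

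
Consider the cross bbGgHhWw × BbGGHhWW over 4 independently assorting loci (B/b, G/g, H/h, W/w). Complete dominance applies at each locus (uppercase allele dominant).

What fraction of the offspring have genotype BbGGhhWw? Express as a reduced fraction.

P(BbGGhhWw) = 1/32

bbGgHhWw gametes: bGHW×2, bGHw×2, bGhW×2, bGhw×2, bgHW×2, bgHw×2, bghW×2, bghw×2
BbGGHhWW gametes: BGHW×4, BGhW×4, bGHW×4, bGhW×4
bbGgHhWw×BbGGHhWW grid (16·16=256): BbGGHHWW=8 BbGGHHWw=8 BbGGHhWW=16 BbGGHhWw=16 BbGGhhWW=8 BbGGhhWw=8 BbGgHHWW=8 BbGgHHWw=8 BbGgHhWW=16 BbGgHhWw=16 BbGghhWW=8 BbGghhWw=8 bbGGHHWW=8 bbGGHHWw=8 bbGGHhWW=16 bbGGHhWw=16 bbGGhhWW=8 bbGGhhWw=8 bbGgHHWW=8 bbGgHHWw=8 bbGgHhWW=16 bbGgHhWw=16 bbGghhWW=8 bbGghhWw=8
BbGGhhWw hits 8/256; gcd=8; 8÷8/256÷8 = 1/32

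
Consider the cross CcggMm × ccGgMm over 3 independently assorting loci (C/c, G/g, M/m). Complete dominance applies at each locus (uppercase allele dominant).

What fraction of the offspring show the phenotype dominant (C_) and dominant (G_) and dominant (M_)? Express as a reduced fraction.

CcggMm gametes: CgM×2, Cgm×2, cgM×2, cgm×2
ccGgMm gametes: cGM×2, cGm×2, cgM×2, cgm×2
CcggMm×ccGgMm grid (8·8=64): CcGgMM=4 CcGgMm=8 CcGgmm=4 CcggMM=4 CcggMm=8 Ccggmm=4 ccGgMM=4 ccGgMm=8 ccGgmm=4 ccggMM=4 ccggMm=8 ccggmm=4
C_ G_ M_ hits 12/64; gcd=4; 12÷4/64÷4 = 3/16

P(C_ G_ M_) = 3/16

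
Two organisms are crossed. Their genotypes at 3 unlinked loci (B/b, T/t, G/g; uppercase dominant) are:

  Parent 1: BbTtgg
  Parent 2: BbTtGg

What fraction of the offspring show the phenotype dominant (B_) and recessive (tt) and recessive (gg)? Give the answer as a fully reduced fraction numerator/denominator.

P(B_ tt gg) = 3/32

BbTtgg gametes: BTg×2, Btg×2, bTg×2, btg×2
BbTtGg gametes: BTG×1, BTg×1, BtG×1, Btg×1, bTG×1, bTg×1, btG×1, btg×1
BbTtgg×BbTtGg grid (8·8=64): BBTTGg=2 BBTTgg=2 BBTtGg=4 BBTtgg=4 BBttGg=2 BBttgg=2 BbTTGg=4 BbTTgg=4 BbTtGg=8 BbTtgg=8 BbttGg=4 Bbttgg=4 bbTTGg=2 bbTTgg=2 bbTtGg=4 bbTtgg=4 bbttGg=2 bbttgg=2
B_ tt gg hits 6/64; gcd=2; 6÷2/64÷2 = 3/32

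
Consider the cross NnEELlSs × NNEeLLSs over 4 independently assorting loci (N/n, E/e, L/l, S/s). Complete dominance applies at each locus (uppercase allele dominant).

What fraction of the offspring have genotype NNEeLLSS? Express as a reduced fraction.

NnEELlSs gametes: NELS×2, NELs×2, NElS×2, NEls×2, nELS×2, nELs×2, nElS×2, nEls×2
NNEeLLSs gametes: NELS×4, NELs×4, NeLS×4, NeLs×4
NnEELlSs×NNEeLLSs grid (16·16=256): NNEELLSS=8 NNEELLSs=16 NNEELLss=8 NNEELlSS=8 NNEELlSs=16 NNEELlss=8 NNEeLLSS=8 NNEeLLSs=16 NNEeLLss=8 NNEeLlSS=8 NNEeLlSs=16 NNEeLlss=8 NnEELLSS=8 NnEELLSs=16 NnEELLss=8 NnEELlSS=8 NnEELlSs=16 NnEELlss=8 NnEeLLSS=8 NnEeLLSs=16 NnEeLLss=8 NnEeLlSS=8 NnEeLlSs=16 NnEeLlss=8
NNEeLLSS hits 8/256; gcd=8; 8÷8/256÷8 = 1/32

P(NNEeLLSS) = 1/32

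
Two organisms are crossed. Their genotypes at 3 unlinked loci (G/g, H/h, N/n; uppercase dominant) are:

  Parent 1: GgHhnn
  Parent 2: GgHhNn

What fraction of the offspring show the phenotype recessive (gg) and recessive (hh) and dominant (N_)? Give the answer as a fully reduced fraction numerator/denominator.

GgHhnn gametes: GHn×2, Ghn×2, gHn×2, ghn×2
GgHhNn gametes: GHN×1, GHn×1, GhN×1, Ghn×1, gHN×1, gHn×1, ghN×1, ghn×1
GgHhnn×GgHhNn grid (8·8=64): GGHHNn=2 GGHHnn=2 GGHhNn=4 GGHhnn=4 GGhhNn=2 GGhhnn=2 GgHHNn=4 GgHHnn=4 GgHhNn=8 GgHhnn=8 GghhNn=4 Gghhnn=4 ggHHNn=2 ggHHnn=2 ggHhNn=4 ggHhnn=4 gghhNn=2 gghhnn=2
gg hh N_ hits 2/64; gcd=2; 2÷2/64÷2 = 1/32

P(gg hh N_) = 1/32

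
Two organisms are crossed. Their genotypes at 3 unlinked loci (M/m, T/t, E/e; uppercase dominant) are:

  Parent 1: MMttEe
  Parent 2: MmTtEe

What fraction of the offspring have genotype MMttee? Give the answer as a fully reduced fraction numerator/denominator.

P(MMttee) = 1/16

MMttEe gametes: MtE×4, Mte×4
MmTtEe gametes: MTE×1, MTe×1, MtE×1, Mte×1, mTE×1, mTe×1, mtE×1, mte×1
MMttEe×MmTtEe grid (8·8=64): MMTtEE=4 MMTtEe=8 MMTtee=4 MMttEE=4 MMttEe=8 MMttee=4 MmTtEE=4 MmTtEe=8 MmTtee=4 MmttEE=4 MmttEe=8 Mmttee=4
MMttee hits 4/64; gcd=4; 4÷4/64÷4 = 1/16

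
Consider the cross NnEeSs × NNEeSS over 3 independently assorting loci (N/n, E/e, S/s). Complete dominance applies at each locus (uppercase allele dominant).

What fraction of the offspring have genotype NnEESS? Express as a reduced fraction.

P(NnEESS) = 1/16

NnEeSs gametes: NES×1, NEs×1, NeS×1, Nes×1, nES×1, nEs×1, neS×1, nes×1
NNEeSS gametes: NES×4, NeS×4
NnEeSs×NNEeSS grid (8·8=64): NNEESS=4 NNEESs=4 NNEeSS=8 NNEeSs=8 NNeeSS=4 NNeeSs=4 NnEESS=4 NnEESs=4 NnEeSS=8 NnEeSs=8 NneeSS=4 NneeSs=4
NnEESS hits 4/64; gcd=4; 4÷4/64÷4 = 1/16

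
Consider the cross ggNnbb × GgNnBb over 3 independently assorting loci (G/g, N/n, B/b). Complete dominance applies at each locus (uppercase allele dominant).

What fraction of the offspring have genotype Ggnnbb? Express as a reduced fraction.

ggNnbb gametes: gNb×4, gnb×4
GgNnBb gametes: GNB×1, GNb×1, GnB×1, Gnb×1, gNB×1, gNb×1, gnB×1, gnb×1
ggNnbb×GgNnBb grid (8·8=64): GgNNBb=4 GgNNbb=4 GgNnBb=8 GgNnbb=8 GgnnBb=4 Ggnnbb=4 ggNNBb=4 ggNNbb=4 ggNnBb=8 ggNnbb=8 ggnnBb=4 ggnnbb=4
Ggnnbb hits 4/64; gcd=4; 4÷4/64÷4 = 1/16

P(Ggnnbb) = 1/16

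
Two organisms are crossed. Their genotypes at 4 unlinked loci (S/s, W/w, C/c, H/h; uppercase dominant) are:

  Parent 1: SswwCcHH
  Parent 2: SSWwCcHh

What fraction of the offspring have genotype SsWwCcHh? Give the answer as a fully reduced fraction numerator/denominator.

SswwCcHH gametes: SwCH×4, SwcH×4, swCH×4, swcH×4
SSWwCcHh gametes: SWCH×2, SWCh×2, SWcH×2, SWch×2, SwCH×2, SwCh×2, SwcH×2, Swch×2
SswwCcHH×SSWwCcHh grid (16·16=256): SSWwCCHH=8 SSWwCCHh=8 SSWwCcHH=16 SSWwCcHh=16 SSWwccHH=8 SSWwccHh=8 SSwwCCHH=8 SSwwCCHh=8 SSwwCcHH=16 SSwwCcHh=16 SSwwccHH=8 SSwwccHh=8 SsWwCCHH=8 SsWwCCHh=8 SsWwCcHH=16 SsWwCcHh=16 SsWwccHH=8 SsWwccHh=8 SswwCCHH=8 SswwCCHh=8 SswwCcHH=16 SswwCcHh=16 SswwccHH=8 SswwccHh=8
SsWwCcHh hits 16/256; gcd=16; 16÷16/256÷16 = 1/16

P(SsWwCcHh) = 1/16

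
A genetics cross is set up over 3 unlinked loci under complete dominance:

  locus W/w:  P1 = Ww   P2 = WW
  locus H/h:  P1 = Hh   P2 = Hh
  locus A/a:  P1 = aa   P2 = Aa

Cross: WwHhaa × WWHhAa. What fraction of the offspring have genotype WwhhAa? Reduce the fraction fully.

P(WwhhAa) = 1/16

WwHhaa gametes: WHa×2, Wha×2, wHa×2, wha×2
WWHhAa gametes: WHA×2, WHa×2, WhA×2, Wha×2
WwHhaa×WWHhAa grid (8·8=64): WWHHAa=4 WWHHaa=4 WWHhAa=8 WWHhaa=8 WWhhAa=4 WWhhaa=4 WwHHAa=4 WwHHaa=4 WwHhAa=8 WwHhaa=8 WwhhAa=4 Wwhhaa=4
WwhhAa hits 4/64; gcd=4; 4÷4/64÷4 = 1/16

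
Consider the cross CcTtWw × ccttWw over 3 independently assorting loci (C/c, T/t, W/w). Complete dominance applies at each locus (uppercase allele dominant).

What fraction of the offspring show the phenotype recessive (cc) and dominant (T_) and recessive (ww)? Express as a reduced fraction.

P(cc T_ ww) = 1/16

CcTtWw gametes: CTW×1, CTw×1, CtW×1, Ctw×1, cTW×1, cTw×1, ctW×1, ctw×1
ccttWw gametes: ctW×4, ctw×4
CcTtWw×ccttWw grid (8·8=64): CcTtWW=4 CcTtWw=8 CcTtww=4 CcttWW=4 CcttWw=8 Ccttww=4 ccTtWW=4 ccTtWw=8 ccTtww=4 ccttWW=4 ccttWw=8 ccttww=4
cc T_ ww hits 4/64; gcd=4; 4÷4/64÷4 = 1/16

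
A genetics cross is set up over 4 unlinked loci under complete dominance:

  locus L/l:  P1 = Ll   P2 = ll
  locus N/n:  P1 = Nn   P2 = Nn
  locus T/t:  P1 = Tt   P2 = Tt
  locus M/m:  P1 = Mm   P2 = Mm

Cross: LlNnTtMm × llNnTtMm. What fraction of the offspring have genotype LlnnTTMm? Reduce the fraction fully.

LlNnTtMm gametes: LNTM×1, LNTm×1, LNtM×1, LNtm×1, LnTM×1, LnTm×1, LntM×1, Lntm×1, lNTM×1, lNTm×1, lNtM×1, lNtm×1, lnTM×1, lnTm×1, lntM×1, lntm×1
llNnTtMm gametes: lNTM×2, lNTm×2, lNtM×2, lNtm×2, lnTM×2, lnTm×2, lntM×2, lntm×2
LlNnTtMm×llNnTtMm grid (16·16=256): LlNNTTMM=2 LlNNTTMm=4 LlNNTTmm=2 LlNNTtMM=4 LlNNTtMm=8 LlNNTtmm=4 LlNNttMM=2 LlNNttMm=4 LlNNttmm=2 LlNnTTMM=4 LlNnTTMm=8 LlNnTTmm=4 LlNnTtMM=8 LlNnTtMm=16 LlNnTtmm=8 LlNnttMM=4 LlNnttMm=8 LlNnttmm=4 LlnnTTMM=2 LlnnTTMm=4 LlnnTTmm=2 LlnnTtMM=4 LlnnTtMm=8 LlnnTtmm=4 LlnnttMM=2 LlnnttMm=4 Llnnttmm=2 llNNTTMM=2 llNNTTMm=4 llNNTTmm=2 llNNTtMM=4 llNNTtMm=8 llNNTtmm=4 llNNttMM=2 llNNttMm=4 llNNttmm=2 llNnTTMM=4 llNnTTMm=8 llNnTTmm=4 llNnTtMM=8 llNnTtMm=16 llNnTtmm=8 llNnttMM=4 llNnttMm=8 llNnttmm=4 llnnTTMM=2 llnnTTMm=4 llnnTTmm=2 llnnTtMM=4 llnnTtMm=8 llnnTtmm=4 llnnttMM=2 llnnttMm=4 llnnttmm=2
LlnnTTMm hits 4/256; gcd=4; 4÷4/256÷4 = 1/64

P(LlnnTTMm) = 1/64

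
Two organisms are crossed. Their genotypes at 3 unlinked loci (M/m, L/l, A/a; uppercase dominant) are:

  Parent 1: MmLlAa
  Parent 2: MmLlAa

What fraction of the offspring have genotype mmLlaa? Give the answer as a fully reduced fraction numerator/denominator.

MmLlAa gametes: MLA×1, MLa×1, MlA×1, Mla×1, mLA×1, mLa×1, mlA×1, mla×1
MmLlAa gametes: MLA×1, MLa×1, MlA×1, Mla×1, mLA×1, mLa×1, mlA×1, mla×1
MmLlAa×MmLlAa grid (8·8=64): MMLLAA=1 MMLLAa=2 MMLLaa=1 MMLlAA=2 MMLlAa=4 MMLlaa=2 MMllAA=1 MMllAa=2 MMllaa=1 MmLLAA=2 MmLLAa=4 MmLLaa=2 MmLlAA=4 MmLlAa=8 MmLlaa=4 MmllAA=2 MmllAa=4 Mmllaa=2 mmLLAA=1 mmLLAa=2 mmLLaa=1 mmLlAA=2 mmLlAa=4 mmLlaa=2 mmllAA=1 mmllAa=2 mmllaa=1
mmLlaa hits 2/64; gcd=2; 2÷2/64÷2 = 1/32

P(mmLlaa) = 1/32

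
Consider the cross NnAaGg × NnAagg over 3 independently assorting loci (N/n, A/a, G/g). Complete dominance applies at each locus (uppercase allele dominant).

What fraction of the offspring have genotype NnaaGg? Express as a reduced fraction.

P(NnaaGg) = 1/16

NnAaGg gametes: NAG×1, NAg×1, NaG×1, Nag×1, nAG×1, nAg×1, naG×1, nag×1
NnAagg gametes: NAg×2, Nag×2, nAg×2, nag×2
NnAaGg×NnAagg grid (8·8=64): NNAAGg=2 NNAAgg=2 NNAaGg=4 NNAagg=4 NNaaGg=2 NNaagg=2 NnAAGg=4 NnAAgg=4 NnAaGg=8 NnAagg=8 NnaaGg=4 Nnaagg=4 nnAAGg=2 nnAAgg=2 nnAaGg=4 nnAagg=4 nnaaGg=2 nnaagg=2
NnaaGg hits 4/64; gcd=4; 4÷4/64÷4 = 1/16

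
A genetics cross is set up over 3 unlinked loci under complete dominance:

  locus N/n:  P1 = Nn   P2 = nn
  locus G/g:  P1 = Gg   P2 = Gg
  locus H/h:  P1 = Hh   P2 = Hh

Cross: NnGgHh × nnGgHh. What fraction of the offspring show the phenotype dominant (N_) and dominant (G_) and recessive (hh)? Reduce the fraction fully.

P(N_ G_ hh) = 3/32

NnGgHh gametes: NGH×1, NGh×1, NgH×1, Ngh×1, nGH×1, nGh×1, ngH×1, ngh×1
nnGgHh gametes: nGH×2, nGh×2, ngH×2, ngh×2
NnGgHh×nnGgHh grid (8·8=64): NnGGHH=2 NnGGHh=4 NnGGhh=2 NnGgHH=4 NnGgHh=8 NnGghh=4 NnggHH=2 NnggHh=4 Nngghh=2 nnGGHH=2 nnGGHh=4 nnGGhh=2 nnGgHH=4 nnGgHh=8 nnGghh=4 nnggHH=2 nnggHh=4 nngghh=2
N_ G_ hh hits 6/64; gcd=2; 6÷2/64÷2 = 3/32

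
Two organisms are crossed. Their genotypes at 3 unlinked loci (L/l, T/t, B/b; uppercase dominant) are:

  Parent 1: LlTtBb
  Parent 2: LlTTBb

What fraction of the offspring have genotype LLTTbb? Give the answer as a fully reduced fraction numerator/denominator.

LlTtBb gametes: LTB×1, LTb×1, LtB×1, Ltb×1, lTB×1, lTb×1, ltB×1, ltb×1
LlTTBb gametes: LTB×2, LTb×2, lTB×2, lTb×2
LlTtBb×LlTTBb grid (8·8=64): LLTTBB=2 LLTTBb=4 LLTTbb=2 LLTtBB=2 LLTtBb=4 LLTtbb=2 LlTTBB=4 LlTTBb=8 LlTTbb=4 LlTtBB=4 LlTtBb=8 LlTtbb=4 llTTBB=2 llTTBb=4 llTTbb=2 llTtBB=2 llTtBb=4 llTtbb=2
LLTTbb hits 2/64; gcd=2; 2÷2/64÷2 = 1/32

P(LLTTbb) = 1/32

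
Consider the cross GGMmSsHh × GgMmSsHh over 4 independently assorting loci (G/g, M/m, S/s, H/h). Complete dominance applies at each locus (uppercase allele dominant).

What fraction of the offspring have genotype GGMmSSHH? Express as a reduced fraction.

P(GGMmSSHH) = 1/64

GGMmSsHh gametes: GMSH×2, GMSh×2, GMsH×2, GMsh×2, GmSH×2, GmSh×2, GmsH×2, Gmsh×2
GgMmSsHh gametes: GMSH×1, GMSh×1, GMsH×1, GMsh×1, GmSH×1, GmSh×1, GmsH×1, Gmsh×1, gMSH×1, gMSh×1, gMsH×1, gMsh×1, gmSH×1, gmSh×1, gmsH×1, gmsh×1
GGMmSsHh×GgMmSsHh grid (16·16=256): GGMMSSHH=2 GGMMSSHh=4 GGMMSShh=2 GGMMSsHH=4 GGMMSsHh=8 GGMMSshh=4 GGMMssHH=2 GGMMssHh=4 GGMMsshh=2 GGMmSSHH=4 GGMmSSHh=8 GGMmSShh=4 GGMmSsHH=8 GGMmSsHh=16 GGMmSshh=8 GGMmssHH=4 GGMmssHh=8 GGMmsshh=4 GGmmSSHH=2 GGmmSSHh=4 GGmmSShh=2 GGmmSsHH=4 GGmmSsHh=8 GGmmSshh=4 GGmmssHH=2 GGmmssHh=4 GGmmsshh=2 GgMMSSHH=2 GgMMSSHh=4 GgMMSShh=2 GgMMSsHH=4 GgMMSsHh=8 GgMMSshh=4 GgMMssHH=2 GgMMssHh=4 GgMMsshh=2 GgMmSSHH=4 GgMmSSHh=8 GgMmSShh=4 GgMmSsHH=8 GgMmSsHh=16 GgMmSshh=8 GgMmssHH=4 GgMmssHh=8 GgMmsshh=4 GgmmSSHH=2 GgmmSSHh=4 GgmmSShh=2 GgmmSsHH=4 GgmmSsHh=8 GgmmSshh=4 GgmmssHH=2 GgmmssHh=4 Ggmmsshh=2
GGMmSSHH hits 4/256; gcd=4; 4÷4/256÷4 = 1/64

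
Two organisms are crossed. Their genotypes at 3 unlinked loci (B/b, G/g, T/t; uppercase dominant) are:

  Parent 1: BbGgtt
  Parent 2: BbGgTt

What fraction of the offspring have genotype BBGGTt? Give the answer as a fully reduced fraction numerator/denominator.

P(BBGGTt) = 1/32

BbGgtt gametes: BGt×2, Bgt×2, bGt×2, bgt×2
BbGgTt gametes: BGT×1, BGt×1, BgT×1, Bgt×1, bGT×1, bGt×1, bgT×1, bgt×1
BbGgtt×BbGgTt grid (8·8=64): BBGGTt=2 BBGGtt=2 BBGgTt=4 BBGgtt=4 BBggTt=2 BBggtt=2 BbGGTt=4 BbGGtt=4 BbGgTt=8 BbGgtt=8 BbggTt=4 Bbggtt=4 bbGGTt=2 bbGGtt=2 bbGgTt=4 bbGgtt=4 bbggTt=2 bbggtt=2
BBGGTt hits 2/64; gcd=2; 2÷2/64÷2 = 1/32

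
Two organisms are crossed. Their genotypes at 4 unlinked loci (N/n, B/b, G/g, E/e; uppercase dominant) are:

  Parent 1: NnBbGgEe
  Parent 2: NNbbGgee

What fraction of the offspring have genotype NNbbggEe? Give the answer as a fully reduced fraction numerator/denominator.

NnBbGgEe gametes: NBGE×1, NBGe×1, NBgE×1, NBge×1, NbGE×1, NbGe×1, NbgE×1, Nbge×1, nBGE×1, nBGe×1, nBgE×1, nBge×1, nbGE×1, nbGe×1, nbgE×1, nbge×1
NNbbGgee gametes: NbGe×8, Nbge×8
NnBbGgEe×NNbbGgee grid (16·16=256): NNBbGGEe=8 NNBbGGee=8 NNBbGgEe=16 NNBbGgee=16 NNBbggEe=8 NNBbggee=8 NNbbGGEe=8 NNbbGGee=8 NNbbGgEe=16 NNbbGgee=16 NNbbggEe=8 NNbbggee=8 NnBbGGEe=8 NnBbGGee=8 NnBbGgEe=16 NnBbGgee=16 NnBbggEe=8 NnBbggee=8 NnbbGGEe=8 NnbbGGee=8 NnbbGgEe=16 NnbbGgee=16 NnbbggEe=8 Nnbbggee=8
NNbbggEe hits 8/256; gcd=8; 8÷8/256÷8 = 1/32

P(NNbbggEe) = 1/32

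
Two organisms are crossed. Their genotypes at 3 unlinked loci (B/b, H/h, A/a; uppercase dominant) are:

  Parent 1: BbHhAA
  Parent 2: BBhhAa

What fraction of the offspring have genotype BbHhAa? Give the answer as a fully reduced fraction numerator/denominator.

BbHhAA gametes: BHA×2, BhA×2, bHA×2, bhA×2
BBhhAa gametes: BhA×4, Bha×4
BbHhAA×BBhhAa grid (8·8=64): BBHhAA=8 BBHhAa=8 BBhhAA=8 BBhhAa=8 BbHhAA=8 BbHhAa=8 BbhhAA=8 BbhhAa=8
BbHhAa hits 8/64; gcd=8; 8÷8/64÷8 = 1/8

P(BbHhAa) = 1/8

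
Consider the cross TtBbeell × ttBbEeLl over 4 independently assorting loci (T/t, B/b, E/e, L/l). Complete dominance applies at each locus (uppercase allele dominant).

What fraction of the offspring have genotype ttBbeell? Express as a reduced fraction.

TtBbeell gametes: TBel×4, Tbel×4, tBel×4, tbel×4
ttBbEeLl gametes: tBEL×2, tBEl×2, tBeL×2, tBel×2, tbEL×2, tbEl×2, tbeL×2, tbel×2
TtBbeell×ttBbEeLl grid (16·16=256): TtBBEeLl=8 TtBBEell=8 TtBBeeLl=8 TtBBeell=8 TtBbEeLl=16 TtBbEell=16 TtBbeeLl=16 TtBbeell=16 TtbbEeLl=8 TtbbEell=8 TtbbeeLl=8 Ttbbeell=8 ttBBEeLl=8 ttBBEell=8 ttBBeeLl=8 ttBBeell=8 ttBbEeLl=16 ttBbEell=16 ttBbeeLl=16 ttBbeell=16 ttbbEeLl=8 ttbbEell=8 ttbbeeLl=8 ttbbeell=8
ttBbeell hits 16/256; gcd=16; 16÷16/256÷16 = 1/16

P(ttBbeell) = 1/16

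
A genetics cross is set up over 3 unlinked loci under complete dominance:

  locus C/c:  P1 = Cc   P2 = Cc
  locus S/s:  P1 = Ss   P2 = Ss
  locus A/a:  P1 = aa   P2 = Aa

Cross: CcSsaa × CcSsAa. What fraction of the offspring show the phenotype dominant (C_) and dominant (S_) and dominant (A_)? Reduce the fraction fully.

P(C_ S_ A_) = 9/32

CcSsaa gametes: CSa×2, Csa×2, cSa×2, csa×2
CcSsAa gametes: CSA×1, CSa×1, CsA×1, Csa×1, cSA×1, cSa×1, csA×1, csa×1
CcSsaa×CcSsAa grid (8·8=64): CCSSAa=2 CCSSaa=2 CCSsAa=4 CCSsaa=4 CCssAa=2 CCssaa=2 CcSSAa=4 CcSSaa=4 CcSsAa=8 CcSsaa=8 CcssAa=4 Ccssaa=4 ccSSAa=2 ccSSaa=2 ccSsAa=4 ccSsaa=4 ccssAa=2 ccssaa=2
C_ S_ A_ hits 18/64; gcd=2; 18÷2/64÷2 = 9/32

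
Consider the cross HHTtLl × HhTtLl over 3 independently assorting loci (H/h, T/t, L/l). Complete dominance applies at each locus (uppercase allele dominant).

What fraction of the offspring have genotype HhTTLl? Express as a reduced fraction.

P(HhTTLl) = 1/16

HHTtLl gametes: HTL×2, HTl×2, HtL×2, Htl×2
HhTtLl gametes: HTL×1, HTl×1, HtL×1, Htl×1, hTL×1, hTl×1, htL×1, htl×1
HHTtLl×HhTtLl grid (8·8=64): HHTTLL=2 HHTTLl=4 HHTTll=2 HHTtLL=4 HHTtLl=8 HHTtll=4 HHttLL=2 HHttLl=4 HHttll=2 HhTTLL=2 HhTTLl=4 HhTTll=2 HhTtLL=4 HhTtLl=8 HhTtll=4 HhttLL=2 HhttLl=4 Hhttll=2
HhTTLl hits 4/64; gcd=4; 4÷4/64÷4 = 1/16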